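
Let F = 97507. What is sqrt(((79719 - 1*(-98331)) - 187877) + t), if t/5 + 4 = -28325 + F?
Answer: sqrt(336063) ≈ 579.71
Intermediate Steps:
t = 345890 (t = -20 + 5*(-28325 + 97507) = -20 + 5*69182 = -20 + 345910 = 345890)
sqrt(((79719 - 1*(-98331)) - 187877) + t) = sqrt(((79719 - 1*(-98331)) - 187877) + 345890) = sqrt(((79719 + 98331) - 187877) + 345890) = sqrt((178050 - 187877) + 345890) = sqrt(-9827 + 345890) = sqrt(336063)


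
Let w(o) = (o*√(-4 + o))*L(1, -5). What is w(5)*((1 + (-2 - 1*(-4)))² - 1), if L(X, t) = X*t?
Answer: -200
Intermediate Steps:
w(o) = -5*o*√(-4 + o) (w(o) = (o*√(-4 + o))*(1*(-5)) = (o*√(-4 + o))*(-5) = -5*o*√(-4 + o))
w(5)*((1 + (-2 - 1*(-4)))² - 1) = (-5*5*√(-4 + 5))*((1 + (-2 - 1*(-4)))² - 1) = (-5*5*√1)*((1 + (-2 + 4))² - 1) = (-5*5*1)*((1 + 2)² - 1) = -25*(3² - 1) = -25*(9 - 1) = -25*8 = -200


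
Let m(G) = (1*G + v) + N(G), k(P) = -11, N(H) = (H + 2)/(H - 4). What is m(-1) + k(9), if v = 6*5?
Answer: 89/5 ≈ 17.800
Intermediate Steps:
N(H) = (2 + H)/(-4 + H)
v = 30
m(G) = 30 + G + (2 + G)/(-4 + G) (m(G) = (1*G + 30) + (2 + G)/(-4 + G) = (G + 30) + (2 + G)/(-4 + G) = (30 + G) + (2 + G)/(-4 + G) = 30 + G + (2 + G)/(-4 + G))
m(-1) + k(9) = (-118 + (-1)² + 27*(-1))/(-4 - 1) - 11 = (-118 + 1 - 27)/(-5) - 11 = -⅕*(-144) - 11 = 144/5 - 11 = 89/5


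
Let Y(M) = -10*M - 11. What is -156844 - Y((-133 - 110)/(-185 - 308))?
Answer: -77316239/493 ≈ -1.5683e+5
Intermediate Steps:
Y(M) = -11 - 10*M
-156844 - Y((-133 - 110)/(-185 - 308)) = -156844 - (-11 - 10*(-133 - 110)/(-185 - 308)) = -156844 - (-11 - (-2430)/(-493)) = -156844 - (-11 - (-2430)*(-1)/493) = -156844 - (-11 - 10*243/493) = -156844 - (-11 - 2430/493) = -156844 - 1*(-7853/493) = -156844 + 7853/493 = -77316239/493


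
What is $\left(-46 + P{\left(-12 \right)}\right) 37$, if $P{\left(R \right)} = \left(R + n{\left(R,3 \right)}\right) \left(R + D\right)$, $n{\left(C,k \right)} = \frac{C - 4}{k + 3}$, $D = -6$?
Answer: $8066$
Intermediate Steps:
$n{\left(C,k \right)} = \frac{-4 + C}{3 + k}$
$P{\left(R \right)} = \left(-6 + R\right) \left(- \frac{2}{3} + \frac{7 R}{6}\right)$ ($P{\left(R \right)} = \left(R + \frac{-4 + R}{3 + 3}\right) \left(R - 6\right) = \left(R + \frac{-4 + R}{6}\right) \left(-6 + R\right) = \left(R + \left(- \frac{2}{3} + \frac{R}{6}\right)\right) \left(-6 + R\right) = \left(- \frac{2}{3} + \frac{7 R}{6}\right) \left(-6 + R\right) = \left(-6 + R\right) \left(- \frac{2}{3} + \frac{7 R}{6}\right)$)
$\left(-46 + P{\left(-12 \right)}\right) 37 = \left(-46 + \left(4 - -92 + \frac{7 \left(-12\right)^{2}}{6}\right)\right) 37 = \left(-46 + \left(4 + 92 + \frac{7}{6} \cdot 144\right)\right) 37 = \left(-46 + \left(4 + 92 + 168\right)\right) 37 = \left(-46 + 264\right) 37 = 218 \cdot 37 = 8066$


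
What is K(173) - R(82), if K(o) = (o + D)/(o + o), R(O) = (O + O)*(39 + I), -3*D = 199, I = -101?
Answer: 5277352/519 ≈ 10168.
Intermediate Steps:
D = -199/3 (D = -⅓*199 = -199/3 ≈ -66.333)
R(O) = -124*O (R(O) = (O + O)*(39 - 101) = (2*O)*(-62) = -124*O)
K(o) = (-199/3 + o)/(2*o) (K(o) = (o - 199/3)/(o + o) = (-199/3 + o)/((2*o)) = (-199/3 + o)*(1/(2*o)) = (-199/3 + o)/(2*o))
K(173) - R(82) = (⅙)*(-199 + 3*173)/173 - (-124)*82 = (⅙)*(1/173)*(-199 + 519) - 1*(-10168) = (⅙)*(1/173)*320 + 10168 = 160/519 + 10168 = 5277352/519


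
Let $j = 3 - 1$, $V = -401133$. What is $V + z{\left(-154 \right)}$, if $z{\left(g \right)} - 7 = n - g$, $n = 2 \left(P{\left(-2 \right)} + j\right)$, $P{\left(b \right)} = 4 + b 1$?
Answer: $-400964$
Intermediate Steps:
$P{\left(b \right)} = 4 + b$
$j = 2$
$n = 8$ ($n = 2 \left(\left(4 - 2\right) + 2\right) = 2 \left(2 + 2\right) = 2 \cdot 4 = 8$)
$z{\left(g \right)} = 15 - g$ ($z{\left(g \right)} = 7 - \left(-8 + g\right) = 15 - g$)
$V + z{\left(-154 \right)} = -401133 + \left(15 - -154\right) = -401133 + \left(15 + 154\right) = -401133 + 169 = -400964$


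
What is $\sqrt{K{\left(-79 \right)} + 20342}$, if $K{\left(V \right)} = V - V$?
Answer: $\sqrt{20342} \approx 142.63$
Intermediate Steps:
$K{\left(V \right)} = 0$
$\sqrt{K{\left(-79 \right)} + 20342} = \sqrt{0 + 20342} = \sqrt{20342}$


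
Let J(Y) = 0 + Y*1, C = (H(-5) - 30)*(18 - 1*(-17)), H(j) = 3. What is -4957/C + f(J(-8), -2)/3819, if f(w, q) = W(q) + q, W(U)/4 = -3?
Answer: 6305851/1202985 ≈ 5.2418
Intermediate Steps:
W(U) = -12 (W(U) = 4*(-3) = -12)
C = -945 (C = (3 - 30)*(18 - 1*(-17)) = -27*(18 + 17) = -27*35 = -945)
J(Y) = Y (J(Y) = 0 + Y = Y)
f(w, q) = -12 + q
-4957/C + f(J(-8), -2)/3819 = -4957/(-945) + (-12 - 2)/3819 = -4957*(-1/945) - 14*1/3819 = 4957/945 - 14/3819 = 6305851/1202985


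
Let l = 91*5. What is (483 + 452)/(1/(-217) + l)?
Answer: 202895/98734 ≈ 2.0550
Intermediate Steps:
l = 455
(483 + 452)/(1/(-217) + l) = (483 + 452)/(1/(-217) + 455) = 935/(-1/217 + 455) = 935/(98734/217) = 935*(217/98734) = 202895/98734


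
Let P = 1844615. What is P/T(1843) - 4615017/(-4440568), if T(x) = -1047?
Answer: -744209674411/422661336 ≈ -1760.8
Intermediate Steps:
P/T(1843) - 4615017/(-4440568) = 1844615/(-1047) - 4615017/(-4440568) = 1844615*(-1/1047) - 4615017*(-1/4440568) = -1844615/1047 + 419547/403688 = -744209674411/422661336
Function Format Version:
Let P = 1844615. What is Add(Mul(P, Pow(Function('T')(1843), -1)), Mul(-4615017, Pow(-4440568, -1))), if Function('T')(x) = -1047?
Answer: Rational(-744209674411, 422661336) ≈ -1760.8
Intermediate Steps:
Add(Mul(P, Pow(Function('T')(1843), -1)), Mul(-4615017, Pow(-4440568, -1))) = Add(Mul(1844615, Pow(-1047, -1)), Mul(-4615017, Pow(-4440568, -1))) = Add(Mul(1844615, Rational(-1, 1047)), Mul(-4615017, Rational(-1, 4440568))) = Add(Rational(-1844615, 1047), Rational(419547, 403688)) = Rational(-744209674411, 422661336)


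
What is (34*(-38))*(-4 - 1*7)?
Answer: 14212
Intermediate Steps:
(34*(-38))*(-4 - 1*7) = -1292*(-4 - 7) = -1292*(-11) = 14212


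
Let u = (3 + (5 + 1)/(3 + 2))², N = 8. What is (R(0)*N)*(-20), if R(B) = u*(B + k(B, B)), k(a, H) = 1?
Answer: -14112/5 ≈ -2822.4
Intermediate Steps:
u = 441/25 (u = (3 + 6/5)² = (21/5)² = 441/25 ≈ 17.640)
R(B) = 441/25 + 441*B/25 (R(B) = 441*(B + 1)/25 = 441*(1 + B)/25 = 441/25 + 441*B/25)
(R(0)*N)*(-20) = ((441/25 + (441/25)*0)*8)*(-20) = ((441/25 + 0)*8)*(-20) = ((441/25)*8)*(-20) = (3528/25)*(-20) = -14112/5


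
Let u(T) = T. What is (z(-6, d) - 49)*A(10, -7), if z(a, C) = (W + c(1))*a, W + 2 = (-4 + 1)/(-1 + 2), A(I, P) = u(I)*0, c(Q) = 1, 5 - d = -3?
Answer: 0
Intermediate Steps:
d = 8 (d = 5 - 1*(-3) = 5 + 3 = 8)
A(I, P) = 0 (A(I, P) = I*0 = 0)
W = -5 (W = -2 + (-4 + 1)/(-1 + 2) = -2 - 3/1 = -2 - 3*1 = -2 - 3 = -5)
z(a, C) = -4*a (z(a, C) = (-5 + 1)*a = -4*a)
(z(-6, d) - 49)*A(10, -7) = (-4*(-6) - 49)*0 = (24 - 49)*0 = -25*0 = 0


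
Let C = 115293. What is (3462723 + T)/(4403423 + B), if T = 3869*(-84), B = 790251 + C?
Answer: 101217/171257 ≈ 0.59102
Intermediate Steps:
B = 905544 (B = 790251 + 115293 = 905544)
T = -324996
(3462723 + T)/(4403423 + B) = (3462723 - 324996)/(4403423 + 905544) = 3137727/5308967 = 3137727*(1/5308967) = 101217/171257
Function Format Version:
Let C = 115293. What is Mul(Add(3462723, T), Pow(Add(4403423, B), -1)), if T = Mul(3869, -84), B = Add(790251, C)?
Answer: Rational(101217, 171257) ≈ 0.59102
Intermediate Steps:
B = 905544 (B = Add(790251, 115293) = 905544)
T = -324996
Mul(Add(3462723, T), Pow(Add(4403423, B), -1)) = Mul(Add(3462723, -324996), Pow(Add(4403423, 905544), -1)) = Mul(3137727, Pow(5308967, -1)) = Mul(3137727, Rational(1, 5308967)) = Rational(101217, 171257)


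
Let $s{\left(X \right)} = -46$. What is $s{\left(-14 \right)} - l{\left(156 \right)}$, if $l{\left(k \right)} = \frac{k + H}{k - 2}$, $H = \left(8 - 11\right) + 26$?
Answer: $- \frac{7263}{154} \approx -47.162$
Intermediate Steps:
$H = 23$ ($H = -3 + 26 = 23$)
$l{\left(k \right)} = \frac{23 + k}{-2 + k}$ ($l{\left(k \right)} = \frac{k + 23}{k - 2} = \frac{23 + k}{-2 + k}$)
$s{\left(-14 \right)} - l{\left(156 \right)} = -46 - \frac{23 + 156}{-2 + 156} = -46 - \frac{1}{154} \cdot 179 = -46 - \frac{179}{154} = - \frac{7263}{154}$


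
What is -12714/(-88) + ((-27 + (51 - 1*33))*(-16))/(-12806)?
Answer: 40700703/281732 ≈ 144.47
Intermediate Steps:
-12714/(-88) + ((-27 + (51 - 1*33))*(-16))/(-12806) = -12714*(-1/88) + ((-27 + (51 - 33))*(-16))*(-1/12806) = 6357/44 + ((-27 + 18)*(-16))*(-1/12806) = 6357/44 - 9*(-16)*(-1/12806) = 6357/44 + 144*(-1/12806) = 6357/44 - 72/6403 = 40700703/281732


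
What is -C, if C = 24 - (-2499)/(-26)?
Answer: 1875/26 ≈ 72.115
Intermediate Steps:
C = -1875/26 (C = 24 - (-2499)*(-1)/26 = 24 - 51*49/26 = 24 - 2499/26 = -1875/26 ≈ -72.115)
-C = -1*(-1875/26) = 1875/26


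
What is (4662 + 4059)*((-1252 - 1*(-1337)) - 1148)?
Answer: -9270423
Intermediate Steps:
(4662 + 4059)*((-1252 - 1*(-1337)) - 1148) = 8721*((-1252 + 1337) - 1148) = 8721*(85 - 1148) = 8721*(-1063) = -9270423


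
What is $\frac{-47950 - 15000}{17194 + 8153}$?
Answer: $- \frac{62950}{25347} \approx -2.4835$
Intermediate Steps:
$\frac{-47950 - 15000}{17194 + 8153} = - \frac{62950}{25347}$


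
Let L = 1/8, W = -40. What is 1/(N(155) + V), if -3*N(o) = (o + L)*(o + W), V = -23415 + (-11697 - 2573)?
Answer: -24/1047155 ≈ -2.2919e-5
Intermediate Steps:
L = 1/8 ≈ 0.12500
V = -37685 (V = -23415 - 14270 = -37685)
N(o) = -(-40 + o)*(1/8 + o)/3 (N(o) = -(o + 1/8)*(o - 40)/3 = -(1/8 + o)*(-40 + o)/3 = -(-40 + o)*(1/8 + o)/3)
1/(N(155) + V) = 1/((5/3 - 1/3*155**2 + (319/24)*155) - 37685) = 1/((5/3 - 1/3*24025 + 49445/24) - 37685) = 1/((5/3 - 24025/3 + 49445/24) - 37685) = 1/(-142715/24 - 37685) = 1/(-1047155/24) = -24/1047155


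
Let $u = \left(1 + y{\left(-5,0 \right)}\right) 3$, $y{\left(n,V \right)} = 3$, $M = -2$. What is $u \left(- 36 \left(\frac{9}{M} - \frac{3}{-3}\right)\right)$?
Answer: $1512$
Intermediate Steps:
$u = 12$ ($u = \left(1 + 3\right) 3 = 4 \cdot 3 = 12$)
$u \left(- 36 \left(\frac{9}{M} - \frac{3}{-3}\right)\right) = 12 \left(- 36 \left(\frac{9}{-2} - \frac{3}{-3}\right)\right) = 12 \left(- 36 \left(9 \left(- \frac{1}{2}\right) - -1\right)\right) = 12 \left(- 36 \left(- \frac{9}{2} + 1\right)\right) = 12 \left(\left(-36\right) \left(- \frac{7}{2}\right)\right) = 12 \cdot 126 = 1512$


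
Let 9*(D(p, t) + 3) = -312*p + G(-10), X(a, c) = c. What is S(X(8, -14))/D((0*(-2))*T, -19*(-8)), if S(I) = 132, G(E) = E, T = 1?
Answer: -1188/37 ≈ -32.108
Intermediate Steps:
D(p, t) = -37/9 - 104*p/3 (D(p, t) = -3 + (-312*p - 10)/9 = -3 + (-10 - 312*p)/9 = -3 + (-10/9 - 104*p/3) = -37/9 - 104*p/3)
S(X(8, -14))/D((0*(-2))*T, -19*(-8)) = 132/(-37/9 - 104*0*(-2)/3) = 132/(-37/9 - 0) = 132/(-37/9 - 104/3*0) = 132/(-37/9 + 0) = 132/(-37/9) = 132*(-9/37) = -1188/37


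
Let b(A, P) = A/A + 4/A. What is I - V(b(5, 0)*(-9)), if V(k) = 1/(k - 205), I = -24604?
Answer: -27212019/1106 ≈ -24604.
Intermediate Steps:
b(A, P) = 1 + 4/A
V(k) = 1/(-205 + k)
I - V(b(5, 0)*(-9)) = -24604 - 1/(-205 + ((4 + 5)/5)*(-9)) = -24604 - 1/(-205 + ((⅕)*9)*(-9)) = -24604 - 1/(-205 + (9/5)*(-9)) = -24604 - 1/(-205 - 81/5) = -24604 - 1/(-1106/5) = -24604 - 1*(-5/1106) = -24604 + 5/1106 = -27212019/1106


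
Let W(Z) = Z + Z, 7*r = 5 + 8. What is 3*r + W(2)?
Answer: 67/7 ≈ 9.5714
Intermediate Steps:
r = 13/7 (r = (5 + 8)/7 = (⅐)*13 = 13/7 ≈ 1.8571)
W(Z) = 2*Z
3*r + W(2) = 3*(13/7) + 2*2 = 39/7 + 4 = 67/7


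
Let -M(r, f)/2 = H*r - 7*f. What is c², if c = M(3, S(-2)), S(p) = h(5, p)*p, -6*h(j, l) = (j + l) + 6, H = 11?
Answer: 576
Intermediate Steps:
h(j, l) = -1 - j/6 - l/6 (h(j, l) = -((j + l) + 6)/6 = -(6 + j + l)/6 = -1 - j/6 - l/6)
S(p) = p*(-11/6 - p/6) (S(p) = (-1 - ⅙*5 - p/6)*p = (-1 - ⅚ - p/6)*p = (-11/6 - p/6)*p = p*(-11/6 - p/6))
M(r, f) = -22*r + 14*f (M(r, f) = -2*(11*r - 7*f) = -2*(-7*f + 11*r) = -22*r + 14*f)
c = -24 (c = -22*3 + 14*(-⅙*(-2)*(11 - 2)) = -66 + 14*(-⅙*(-2)*9) = -66 + 14*3 = -66 + 42 = -24)
c² = (-24)² = 576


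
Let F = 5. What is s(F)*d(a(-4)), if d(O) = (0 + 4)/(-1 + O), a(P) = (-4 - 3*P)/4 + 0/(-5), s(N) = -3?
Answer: -12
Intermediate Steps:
a(P) = -1 - 3*P/4 (a(P) = (-4 - 3*P)*(¼) + 0*(-⅕) = (-1 - 3*P/4) + 0 = -1 - 3*P/4)
d(O) = 4/(-1 + O)
s(F)*d(a(-4)) = -12/(-1 + (-1 - ¾*(-4))) = -12/(-1 + (-1 + 3)) = -12/(-1 + 2) = -12/1 = -12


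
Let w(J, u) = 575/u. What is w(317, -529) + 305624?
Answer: 7029327/23 ≈ 3.0562e+5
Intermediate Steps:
w(317, -529) + 305624 = 575/(-529) + 305624 = 575*(-1/529) + 305624 = -25/23 + 305624 = 7029327/23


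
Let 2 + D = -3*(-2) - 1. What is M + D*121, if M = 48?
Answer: 411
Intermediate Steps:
D = 3 (D = -2 + (-3*(-2) - 1) = -2 + (6 - 1) = -2 + 5 = 3)
M + D*121 = 48 + 3*121 = 48 + 363 = 411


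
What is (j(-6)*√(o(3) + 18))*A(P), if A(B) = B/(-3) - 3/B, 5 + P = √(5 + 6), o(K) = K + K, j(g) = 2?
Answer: -10*√66/21 + 230*√6/21 ≈ 22.959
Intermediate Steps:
o(K) = 2*K
P = -5 + √11 (P = -5 + √(5 + 6) = -5 + √11 ≈ -1.6834)
A(B) = -3/B - B/3 (A(B) = B*(-⅓) - 3/B = -B/3 - 3/B = -3/B - B/3)
(j(-6)*√(o(3) + 18))*A(P) = (2*√(2*3 + 18))*(-3/(-5 + √11) - (-5 + √11)/3) = (2*√(6 + 18))*(-3/(-5 + √11) + (5/3 - √11/3)) = (2*√24)*(5/3 - 3/(-5 + √11) - √11/3) = (2*(2*√6))*(5/3 - 3/(-5 + √11) - √11/3) = (4*√6)*(5/3 - 3/(-5 + √11) - √11/3) = 4*√6*(5/3 - 3/(-5 + √11) - √11/3)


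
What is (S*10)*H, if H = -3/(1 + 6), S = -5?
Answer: 150/7 ≈ 21.429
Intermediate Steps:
H = -3/7 ≈ -0.42857
(S*10)*H = -5*10*(-3/7) = -50*(-3/7) = 150/7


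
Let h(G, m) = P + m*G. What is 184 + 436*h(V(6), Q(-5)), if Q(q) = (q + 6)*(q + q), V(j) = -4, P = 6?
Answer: 20240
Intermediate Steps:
Q(q) = 2*q*(6 + q) (Q(q) = (6 + q)*(2*q) = 2*q*(6 + q))
h(G, m) = 6 + G*m (h(G, m) = 6 + m*G = 6 + G*m)
184 + 436*h(V(6), Q(-5)) = 184 + 436*(6 - 8*(-5)*(6 - 5)) = 184 + 436*(6 - 8*(-5)) = 184 + 436*(6 - 4*(-10)) = 184 + 436*(6 + 40) = 184 + 436*46 = 184 + 20056 = 20240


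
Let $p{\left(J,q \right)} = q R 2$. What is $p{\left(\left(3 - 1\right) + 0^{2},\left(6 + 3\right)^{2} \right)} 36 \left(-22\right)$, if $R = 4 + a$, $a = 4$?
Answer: $-1026432$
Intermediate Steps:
$R = 8$ ($R = 4 + 4 = 8$)
$p{\left(J,q \right)} = 16 q$ ($p{\left(J,q \right)} = q 8 \cdot 2 = 8 q 2 = 16 q$)
$p{\left(\left(3 - 1\right) + 0^{2},\left(6 + 3\right)^{2} \right)} 36 \left(-22\right) = 16 \left(6 + 3\right)^{2} \cdot 36 \left(-22\right) = 16 \cdot 9^{2} \cdot 36 \left(-22\right) = 16 \cdot 81 \cdot 36 \left(-22\right) = 1296 \cdot 36 \left(-22\right) = 46656 \left(-22\right) = -1026432$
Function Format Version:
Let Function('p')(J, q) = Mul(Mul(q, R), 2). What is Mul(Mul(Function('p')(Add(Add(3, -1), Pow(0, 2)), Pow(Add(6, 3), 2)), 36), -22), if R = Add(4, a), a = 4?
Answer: -1026432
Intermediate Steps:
R = 8 (R = Add(4, 4) = 8)
Function('p')(J, q) = Mul(16, q) (Function('p')(J, q) = Mul(Mul(q, 8), 2) = Mul(Mul(8, q), 2) = Mul(16, q))
Mul(Mul(Function('p')(Add(Add(3, -1), Pow(0, 2)), Pow(Add(6, 3), 2)), 36), -22) = Mul(Mul(Mul(16, Pow(Add(6, 3), 2)), 36), -22) = Mul(Mul(Mul(16, Pow(9, 2)), 36), -22) = Mul(Mul(Mul(16, 81), 36), -22) = Mul(Mul(1296, 36), -22) = Mul(46656, -22) = -1026432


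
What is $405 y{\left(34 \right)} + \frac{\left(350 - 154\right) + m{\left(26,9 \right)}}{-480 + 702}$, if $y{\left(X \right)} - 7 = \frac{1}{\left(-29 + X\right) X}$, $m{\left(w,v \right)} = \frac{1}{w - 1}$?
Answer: $\frac{133895171}{47175} \approx 2838.3$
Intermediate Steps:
$m{\left(w,v \right)} = \frac{1}{-1 + w}$
$y{\left(X \right)} = 7 + \frac{1}{X \left(-29 + X\right)}$ ($y{\left(X \right)} = 7 + \frac{1}{\left(-29 + X\right) X} = 7 + \frac{1}{X \left(-29 + X\right)}$)
$405 y{\left(34 \right)} + \frac{\left(350 - 154\right) + m{\left(26,9 \right)}}{-480 + 702} = 405 \frac{1 - 6902 + 7 \cdot 34^{2}}{34 \left(-29 + 34\right)} + \frac{\left(350 - 154\right) + \frac{1}{-1 + 26}}{-480 + 702} = 405 \frac{1 - 6902 + 7 \cdot 1156}{34 \cdot 5} + \frac{196 + \frac{1}{25}}{222} = 405 \cdot \frac{1}{34} \cdot \frac{1}{5} \left(1 - 6902 + 8092\right) + \left(196 + \frac{1}{25}\right) \frac{1}{222} = 405 \cdot \frac{1}{34} \cdot \frac{1}{5} \cdot 1191 + \frac{4901}{25} \cdot \frac{1}{222} = 405 \cdot \frac{1191}{170} + \frac{4901}{5550} = \frac{96471}{34} + \frac{4901}{5550} = \frac{133895171}{47175}$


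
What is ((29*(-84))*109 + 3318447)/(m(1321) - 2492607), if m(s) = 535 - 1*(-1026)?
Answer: -3052923/2491046 ≈ -1.2256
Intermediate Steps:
m(s) = 1561 (m(s) = 535 + 1026 = 1561)
((29*(-84))*109 + 3318447)/(m(1321) - 2492607) = ((29*(-84))*109 + 3318447)/(1561 - 2492607) = (-2436*109 + 3318447)/(-2491046) = (-265524 + 3318447)*(-1/2491046) = 3052923*(-1/2491046) = -3052923/2491046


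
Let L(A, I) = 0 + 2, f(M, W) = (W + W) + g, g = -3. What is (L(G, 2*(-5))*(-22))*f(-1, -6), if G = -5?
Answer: 660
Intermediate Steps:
f(M, W) = -3 + 2*W (f(M, W) = (W + W) - 3 = 2*W - 3 = -3 + 2*W)
L(A, I) = 2
(L(G, 2*(-5))*(-22))*f(-1, -6) = (2*(-22))*(-3 + 2*(-6)) = -44*(-3 - 12) = -44*(-15) = 660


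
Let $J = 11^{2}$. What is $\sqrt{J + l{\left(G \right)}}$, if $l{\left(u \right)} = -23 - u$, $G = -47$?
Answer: $\sqrt{145} \approx 12.042$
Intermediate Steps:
$J = 121$
$\sqrt{J + l{\left(G \right)}} = \sqrt{121 - -24} = \sqrt{121 + \left(-23 + 47\right)} = \sqrt{121 + 24} = \sqrt{145}$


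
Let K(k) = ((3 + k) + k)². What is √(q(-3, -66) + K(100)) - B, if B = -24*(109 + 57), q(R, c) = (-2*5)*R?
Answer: 3984 + √41239 ≈ 4187.1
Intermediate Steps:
q(R, c) = -10*R
K(k) = (3 + 2*k)²
B = -3984 (B = -24*166 = -3984)
√(q(-3, -66) + K(100)) - B = √(-10*(-3) + (3 + 2*100)²) - 1*(-3984) = √(30 + (3 + 200)²) + 3984 = √(30 + 203²) + 3984 = √(30 + 41209) + 3984 = √41239 + 3984 = 3984 + √41239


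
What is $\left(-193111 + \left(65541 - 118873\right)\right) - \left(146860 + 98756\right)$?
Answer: $-492059$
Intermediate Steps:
$\left(-193111 + \left(65541 - 118873\right)\right) - \left(146860 + 98756\right) = \left(-193111 + \left(65541 - 118873\right)\right) - 245616 = \left(-193111 - 53332\right) - 245616 = -246443 - 245616 = -492059$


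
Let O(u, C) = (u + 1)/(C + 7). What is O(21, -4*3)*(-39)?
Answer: 858/5 ≈ 171.60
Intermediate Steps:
O(u, C) = (1 + u)/(7 + C)
O(21, -4*3)*(-39) = ((1 + 21)/(7 - 4*3))*(-39) = (22/(7 - 12))*(-39) = (22/(-5))*(-39) = -⅕*22*(-39) = -22/5*(-39) = 858/5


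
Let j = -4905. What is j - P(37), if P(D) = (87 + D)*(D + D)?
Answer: -14081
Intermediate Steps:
P(D) = 2*D*(87 + D) (P(D) = (87 + D)*(2*D) = 2*D*(87 + D))
j - P(37) = -4905 - 2*37*(87 + 37) = -4905 - 2*37*124 = -4905 - 1*9176 = -4905 - 9176 = -14081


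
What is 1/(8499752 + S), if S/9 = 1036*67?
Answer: 1/9124460 ≈ 1.0960e-7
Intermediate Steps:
S = 624708 (S = 9*(1036*67) = 9*69412 = 624708)
1/(8499752 + S) = 1/(8499752 + 624708) = 1/9124460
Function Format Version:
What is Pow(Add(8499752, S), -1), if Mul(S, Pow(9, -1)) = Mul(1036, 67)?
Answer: Rational(1, 9124460) ≈ 1.0960e-7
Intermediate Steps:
S = 624708 (S = Mul(9, Mul(1036, 67)) = Mul(9, 69412) = 624708)
Pow(Add(8499752, S), -1) = Pow(Add(8499752, 624708), -1) = Pow(9124460, -1) = Rational(1, 9124460)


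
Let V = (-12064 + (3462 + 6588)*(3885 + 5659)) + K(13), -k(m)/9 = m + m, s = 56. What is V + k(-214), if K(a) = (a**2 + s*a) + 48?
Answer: 95909933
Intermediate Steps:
K(a) = 48 + a**2 + 56*a (K(a) = (a**2 + 56*a) + 48 = 48 + a**2 + 56*a)
k(m) = -18*m (k(m) = -9*(m + m) = -18*m)
V = 95906081 (V = (-12064 + (3462 + 6588)*(3885 + 5659)) + (48 + 13**2 + 56*13) = (-12064 + 10050*9544) + (48 + 169 + 728) = (-12064 + 95917200) + 945 = 95905136 + 945 = 95906081)
V + k(-214) = 95906081 - 18*(-214) = 95906081 + 3852 = 95909933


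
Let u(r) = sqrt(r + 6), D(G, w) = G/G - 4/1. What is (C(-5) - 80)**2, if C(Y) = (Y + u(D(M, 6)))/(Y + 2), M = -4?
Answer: (235 + sqrt(3))**2/9 ≈ 6226.9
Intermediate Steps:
D(G, w) = -3 (D(G, w) = 1 - 4*1 = 1 - 4 = -3)
u(r) = sqrt(6 + r)
C(Y) = (Y + sqrt(3))/(2 + Y) (C(Y) = (Y + sqrt(6 - 3))/(Y + 2) = (Y + sqrt(3))/(2 + Y))
(C(-5) - 80)**2 = ((-5 + sqrt(3))/(2 - 5) - 80)**2 = ((-5 + sqrt(3))/(-3) - 80)**2 = (-(-5 + sqrt(3))/3 - 80)**2 = ((5/3 - sqrt(3)/3) - 80)**2 = (-235/3 - sqrt(3)/3)**2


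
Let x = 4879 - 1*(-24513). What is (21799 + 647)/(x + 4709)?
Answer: 2494/3789 ≈ 0.65822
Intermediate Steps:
x = 29392 (x = 4879 + 24513 = 29392)
(21799 + 647)/(x + 4709) = (21799 + 647)/(29392 + 4709) = 22446/34101 = 22446*(1/34101) = 2494/3789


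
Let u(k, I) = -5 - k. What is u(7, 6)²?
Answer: 144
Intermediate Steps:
u(7, 6)² = (-5 - 1*7)² = (-5 - 7)² = (-12)² = 144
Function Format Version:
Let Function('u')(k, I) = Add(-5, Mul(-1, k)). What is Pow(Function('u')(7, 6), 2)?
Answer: 144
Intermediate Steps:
Pow(Function('u')(7, 6), 2) = Pow(Add(-5, Mul(-1, 7)), 2) = Pow(Add(-5, -7), 2) = Pow(-12, 2) = 144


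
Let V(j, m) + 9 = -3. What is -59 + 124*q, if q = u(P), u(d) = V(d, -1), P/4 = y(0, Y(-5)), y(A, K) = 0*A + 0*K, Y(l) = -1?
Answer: -1547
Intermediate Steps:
V(j, m) = -12 (V(j, m) = -9 - 3 = -12)
y(A, K) = 0 (y(A, K) = 0 + 0 = 0)
P = 0 (P = 4*0 = 0)
u(d) = -12
q = -12
-59 + 124*q = -59 + 124*(-12) = -59 - 1488 = -1547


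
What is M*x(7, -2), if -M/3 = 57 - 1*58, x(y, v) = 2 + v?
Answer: 0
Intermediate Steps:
M = 3 (M = -3*(57 - 1*58) = -3*(57 - 58) = -3*(-1) = 3)
M*x(7, -2) = 3*(2 - 2) = 3*0 = 0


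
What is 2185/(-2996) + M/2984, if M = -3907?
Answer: -4556353/2235016 ≈ -2.0386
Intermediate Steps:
2185/(-2996) + M/2984 = 2185/(-2996) - 3907/2984 = 2185*(-1/2996) - 3907*1/2984 = -2185/2996 - 3907/2984 = -4556353/2235016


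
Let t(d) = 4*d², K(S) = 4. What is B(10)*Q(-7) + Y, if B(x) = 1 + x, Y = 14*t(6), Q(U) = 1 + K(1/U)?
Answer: 2071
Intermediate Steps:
Q(U) = 5 (Q(U) = 1 + 4 = 5)
Y = 2016 (Y = 14*(4*6²) = 14*(4*36) = 14*144 = 2016)
B(10)*Q(-7) + Y = (1 + 10)*5 + 2016 = 11*5 + 2016 = 55 + 2016 = 2071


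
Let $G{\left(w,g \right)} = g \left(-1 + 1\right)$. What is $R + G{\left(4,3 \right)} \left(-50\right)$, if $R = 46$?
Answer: $46$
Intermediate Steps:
$G{\left(w,g \right)} = 0$ ($G{\left(w,g \right)} = g 0 = 0$)
$R + G{\left(4,3 \right)} \left(-50\right) = 46 + 0 \left(-50\right) = 46 + 0 = 46$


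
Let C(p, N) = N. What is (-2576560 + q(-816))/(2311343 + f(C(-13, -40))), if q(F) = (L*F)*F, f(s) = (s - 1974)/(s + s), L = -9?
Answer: -342770560/92454727 ≈ -3.7074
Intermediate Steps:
f(s) = (-1974 + s)/(2*s) (f(s) = (-1974 + s)/((2*s)) = (-1974 + s)*(1/(2*s)) = (-1974 + s)/(2*s))
q(F) = -9*F² (q(F) = (-9*F)*F = -9*F²)
(-2576560 + q(-816))/(2311343 + f(C(-13, -40))) = (-2576560 - 9*(-816)²)/(2311343 + (½)*(-1974 - 40)/(-40)) = (-2576560 - 9*665856)/(2311343 + (½)*(-1/40)*(-2014)) = (-2576560 - 5992704)/(2311343 + 1007/40) = -8569264/92454727/40 = -8569264*40/92454727 = -342770560/92454727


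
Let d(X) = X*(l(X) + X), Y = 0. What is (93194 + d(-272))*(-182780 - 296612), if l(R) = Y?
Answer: -80143795776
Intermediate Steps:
l(R) = 0
d(X) = X² (d(X) = X*(0 + X) = X*X = X²)
(93194 + d(-272))*(-182780 - 296612) = (93194 + (-272)²)*(-182780 - 296612) = (93194 + 73984)*(-479392) = 167178*(-479392) = -80143795776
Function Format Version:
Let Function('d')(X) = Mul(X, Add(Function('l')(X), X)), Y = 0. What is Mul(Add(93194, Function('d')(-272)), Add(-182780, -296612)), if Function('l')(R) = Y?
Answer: -80143795776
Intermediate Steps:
Function('l')(R) = 0
Function('d')(X) = Pow(X, 2) (Function('d')(X) = Mul(X, Add(0, X)) = Mul(X, X) = Pow(X, 2))
Mul(Add(93194, Function('d')(-272)), Add(-182780, -296612)) = Mul(Add(93194, Pow(-272, 2)), Add(-182780, -296612)) = Mul(Add(93194, 73984), -479392) = Mul(167178, -479392) = -80143795776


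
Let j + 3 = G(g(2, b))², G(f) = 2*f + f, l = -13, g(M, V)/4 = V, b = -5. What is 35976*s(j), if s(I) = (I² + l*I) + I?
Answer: 463919334120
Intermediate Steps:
g(M, V) = 4*V
G(f) = 3*f
j = 3597 (j = -3 + (3*(4*(-5)))² = -3 + (3*(-20))² = -3 + (-60)² = -3 + 3600 = 3597)
s(I) = I² - 12*I (s(I) = (I² - 13*I) + I = I² - 12*I)
35976*s(j) = 35976*(3597*(-12 + 3597)) = 35976*(3597*3585) = 35976*12895245 = 463919334120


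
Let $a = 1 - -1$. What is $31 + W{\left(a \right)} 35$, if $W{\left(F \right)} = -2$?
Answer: $-39$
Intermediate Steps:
$a = 2$ ($a = 1 + 1 = 2$)
$31 + W{\left(a \right)} 35 = 31 - 70 = -39$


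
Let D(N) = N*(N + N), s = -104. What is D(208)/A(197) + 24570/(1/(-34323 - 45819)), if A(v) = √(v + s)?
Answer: -1969088940 + 86528*√93/93 ≈ -1.9691e+9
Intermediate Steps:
D(N) = 2*N² (D(N) = N*(2*N) = 2*N²)
A(v) = √(-104 + v) (A(v) = √(v - 104) = √(-104 + v))
D(208)/A(197) + 24570/(1/(-34323 - 45819)) = (2*208²)/(√(-104 + 197)) + 24570/(1/(-34323 - 45819)) = (2*43264)/(√93) + 24570/(1/(-80142)) = 86528*(√93/93) + 24570/(-1/80142) = 86528*√93/93 + 24570*(-80142) = 86528*√93/93 - 1969088940 = -1969088940 + 86528*√93/93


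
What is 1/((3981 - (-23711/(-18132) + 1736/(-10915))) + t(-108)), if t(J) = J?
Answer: 197910780/766281122527 ≈ 0.00025827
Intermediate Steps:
1/((3981 - (-23711/(-18132) + 1736/(-10915))) + t(-108)) = 1/((3981 - (-23711/(-18132) + 1736/(-10915))) - 108) = 1/((3981 - (-23711*(-1/18132) + 1736*(-1/10915))) - 108) = 1/((3981 - (23711/18132 - 1736/10915)) - 108) = 1/((3981 - 1*227328413/197910780) - 108) = 1/((3981 - 227328413/197910780) - 108) = 1/(787655486767/197910780 - 108) = 1/(766281122527/197910780) = 197910780/766281122527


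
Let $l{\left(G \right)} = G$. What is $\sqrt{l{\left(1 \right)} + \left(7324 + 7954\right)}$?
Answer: $\sqrt{15279} \approx 123.61$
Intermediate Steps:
$\sqrt{l{\left(1 \right)} + \left(7324 + 7954\right)} = \sqrt{1 + \left(7324 + 7954\right)} = \sqrt{1 + 15278} = \sqrt{15279}$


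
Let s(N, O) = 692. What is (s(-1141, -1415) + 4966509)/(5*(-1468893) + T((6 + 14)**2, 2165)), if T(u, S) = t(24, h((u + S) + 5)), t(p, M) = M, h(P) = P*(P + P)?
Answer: 4967201/5865335 ≈ 0.84687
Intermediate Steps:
h(P) = 2*P**2 (h(P) = P*(2*P) = 2*P**2)
T(u, S) = 2*(5 + S + u)**2 (T(u, S) = 2*((u + S) + 5)**2 = 2*((S + u) + 5)**2 = 2*(5 + S + u)**2)
(s(-1141, -1415) + 4966509)/(5*(-1468893) + T((6 + 14)**2, 2165)) = (692 + 4966509)/(5*(-1468893) + 2*(5 + 2165 + (6 + 14)**2)**2) = 4967201/(-7344465 + 2*(5 + 2165 + 20**2)**2) = 4967201/(-7344465 + 2*(5 + 2165 + 400)**2) = 4967201/(-7344465 + 2*2570**2) = 4967201/(-7344465 + 2*6604900) = 4967201/(-7344465 + 13209800) = 4967201/5865335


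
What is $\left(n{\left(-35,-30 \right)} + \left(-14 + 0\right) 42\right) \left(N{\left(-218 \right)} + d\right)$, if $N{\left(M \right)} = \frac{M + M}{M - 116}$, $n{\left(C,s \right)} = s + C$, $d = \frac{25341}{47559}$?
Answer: $- \frac{3177891759}{2647451} \approx -1200.4$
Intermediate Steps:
$d = \frac{8447}{15853}$ ($d = 25341 \cdot \frac{1}{47559} = \frac{8447}{15853} \approx 0.53283$)
$n{\left(C,s \right)} = C + s$
$N{\left(M \right)} = \frac{2 M}{-116 + M}$
$\left(n{\left(-35,-30 \right)} + \left(-14 + 0\right) 42\right) \left(N{\left(-218 \right)} + d\right) = \left(\left(-35 - 30\right) + \left(-14 + 0\right) 42\right) \left(2 \left(-218\right) \frac{1}{-116 - 218} + \frac{8447}{15853}\right) = \left(-65 - 588\right) \left(2 \left(-218\right) \frac{1}{-334} + \frac{8447}{15853}\right) = \left(-65 - 588\right) \left(2 \left(-218\right) \left(- \frac{1}{334}\right) + \frac{8447}{15853}\right) = - 653 \left(\frac{218}{167} + \frac{8447}{15853}\right) = \left(-653\right) \frac{4866603}{2647451} = - \frac{3177891759}{2647451}$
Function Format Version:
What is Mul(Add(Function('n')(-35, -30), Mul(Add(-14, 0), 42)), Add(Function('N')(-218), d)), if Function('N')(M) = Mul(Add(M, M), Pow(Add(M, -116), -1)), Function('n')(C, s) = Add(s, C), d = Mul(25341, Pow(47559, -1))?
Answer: Rational(-3177891759, 2647451) ≈ -1200.4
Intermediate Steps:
d = Rational(8447, 15853) (d = Mul(25341, Rational(1, 47559)) = Rational(8447, 15853) ≈ 0.53283)
Function('n')(C, s) = Add(C, s)
Function('N')(M) = Mul(2, M, Pow(Add(-116, M), -1)) (Function('N')(M) = Mul(Mul(2, M), Pow(Add(-116, M), -1)) = Mul(2, M, Pow(Add(-116, M), -1)))
Mul(Add(Function('n')(-35, -30), Mul(Add(-14, 0), 42)), Add(Function('N')(-218), d)) = Mul(Add(Add(-35, -30), Mul(Add(-14, 0), 42)), Add(Mul(2, -218, Pow(Add(-116, -218), -1)), Rational(8447, 15853))) = Mul(Add(-65, Mul(-14, 42)), Add(Mul(2, -218, Pow(-334, -1)), Rational(8447, 15853))) = Mul(Add(-65, -588), Add(Mul(2, -218, Rational(-1, 334)), Rational(8447, 15853))) = Mul(-653, Add(Rational(218, 167), Rational(8447, 15853))) = Mul(-653, Rational(4866603, 2647451)) = Rational(-3177891759, 2647451)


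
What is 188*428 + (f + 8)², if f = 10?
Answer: 80788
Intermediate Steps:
188*428 + (f + 8)² = 188*428 + (10 + 8)² = 80464 + 18² = 80464 + 324 = 80788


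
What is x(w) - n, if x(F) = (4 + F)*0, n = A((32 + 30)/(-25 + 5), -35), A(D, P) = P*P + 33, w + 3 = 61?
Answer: -1258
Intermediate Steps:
w = 58 (w = -3 + 61 = 58)
A(D, P) = 33 + P² (A(D, P) = P² + 33 = 33 + P²)
n = 1258 (n = 33 + (-35)² = 33 + 1225 = 1258)
x(F) = 0
x(w) - n = 0 - 1*1258 = 0 - 1258 = -1258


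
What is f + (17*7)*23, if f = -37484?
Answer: -34747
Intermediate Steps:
f + (17*7)*23 = -37484 + (17*7)*23 = -37484 + 119*23 = -37484 + 2737 = -34747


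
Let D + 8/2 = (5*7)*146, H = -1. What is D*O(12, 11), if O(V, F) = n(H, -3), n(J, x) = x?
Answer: -15318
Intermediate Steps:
O(V, F) = -3
D = 5106 (D = -4 + (5*7)*146 = -4 + 35*146 = -4 + 5110 = 5106)
D*O(12, 11) = 5106*(-3) = -15318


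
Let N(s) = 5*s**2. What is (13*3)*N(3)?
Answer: 1755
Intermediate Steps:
(13*3)*N(3) = (13*3)*(5*3**2) = 39*(5*9) = 39*45 = 1755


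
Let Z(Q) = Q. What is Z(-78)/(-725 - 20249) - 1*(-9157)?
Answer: 96029498/10487 ≈ 9157.0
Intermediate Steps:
Z(-78)/(-725 - 20249) - 1*(-9157) = -78/(-725 - 20249) - 1*(-9157) = -78/(-20974) + 9157 = -78*(-1/20974) + 9157 = 39/10487 + 9157 = 96029498/10487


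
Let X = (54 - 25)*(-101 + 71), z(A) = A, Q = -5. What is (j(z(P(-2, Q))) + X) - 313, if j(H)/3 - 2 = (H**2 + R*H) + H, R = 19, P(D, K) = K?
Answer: -1402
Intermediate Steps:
X = -870 (X = 29*(-30) = -870)
j(H) = 6 + 3*H**2 + 60*H (j(H) = 6 + 3*((H**2 + 19*H) + H) = 6 + 3*(H**2 + 20*H) = 6 + (3*H**2 + 60*H) = 6 + 3*H**2 + 60*H)
(j(z(P(-2, Q))) + X) - 313 = ((6 + 3*(-5)**2 + 60*(-5)) - 870) - 313 = ((6 + 3*25 - 300) - 870) - 313 = ((6 + 75 - 300) - 870) - 313 = (-219 - 870) - 313 = -1089 - 313 = -1402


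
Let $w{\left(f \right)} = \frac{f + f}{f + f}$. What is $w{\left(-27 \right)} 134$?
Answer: $134$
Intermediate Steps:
$w{\left(f \right)} = 1$ ($w{\left(f \right)} = \frac{2 f}{2 f} = 2 f \frac{1}{2 f} = 1$)
$w{\left(-27 \right)} 134 = 1 \cdot 134 = 134$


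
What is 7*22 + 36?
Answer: 190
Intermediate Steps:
7*22 + 36 = 154 + 36 = 190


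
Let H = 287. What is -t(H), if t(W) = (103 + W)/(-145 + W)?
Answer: -195/71 ≈ -2.7465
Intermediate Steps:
t(W) = (103 + W)/(-145 + W)
-t(H) = -(103 + 287)/(-145 + 287) = -390/142 = -1*195/71 = -195/71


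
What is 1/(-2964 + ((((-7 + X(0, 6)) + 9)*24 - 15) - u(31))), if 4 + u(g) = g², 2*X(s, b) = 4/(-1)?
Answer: -1/3936 ≈ -0.00025406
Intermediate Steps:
X(s, b) = -2 (X(s, b) = (4/(-1))/2 = (4*(-1))/2 = (½)*(-4) = -2)
u(g) = -4 + g²
1/(-2964 + ((((-7 + X(0, 6)) + 9)*24 - 15) - u(31))) = 1/(-2964 + ((((-7 - 2) + 9)*24 - 15) - (-4 + 31²))) = 1/(-2964 + (((-9 + 9)*24 - 15) - (-4 + 961))) = 1/(-2964 + ((0*24 - 15) - 1*957)) = 1/(-2964 + ((0 - 15) - 957)) = 1/(-2964 + (-15 - 957)) = 1/(-2964 - 972) = 1/(-3936) = -1/3936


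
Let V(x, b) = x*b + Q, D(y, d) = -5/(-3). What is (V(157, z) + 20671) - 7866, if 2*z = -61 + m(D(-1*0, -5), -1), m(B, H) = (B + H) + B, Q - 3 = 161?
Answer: 25091/3 ≈ 8363.7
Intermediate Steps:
Q = 164 (Q = 3 + 161 = 164)
D(y, d) = 5/3 (D(y, d) = -5*(-⅓) = 5/3)
m(B, H) = H + 2*B
z = -88/3 (z = (-61 + (-1 + 2*(5/3)))/2 = (-61 + (-1 + 10/3))/2 = (-61 + 7/3)/2 = (½)*(-176/3) = -88/3 ≈ -29.333)
V(x, b) = 164 + b*x (V(x, b) = x*b + 164 = b*x + 164 = 164 + b*x)
(V(157, z) + 20671) - 7866 = ((164 - 88/3*157) + 20671) - 7866 = ((164 - 13816/3) + 20671) - 7866 = (-13324/3 + 20671) - 7866 = 48689/3 - 7866 = 25091/3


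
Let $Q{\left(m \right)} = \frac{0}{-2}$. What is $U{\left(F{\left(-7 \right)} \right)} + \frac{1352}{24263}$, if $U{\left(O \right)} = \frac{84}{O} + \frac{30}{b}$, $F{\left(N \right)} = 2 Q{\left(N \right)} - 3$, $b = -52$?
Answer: $- \frac{17992257}{630838} \approx -28.521$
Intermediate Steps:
$Q{\left(m \right)} = 0$ ($Q{\left(m \right)} = 0 \left(- \frac{1}{2}\right) = 0$)
$F{\left(N \right)} = -3$ ($F{\left(N \right)} = 2 \cdot 0 - 3 = 0 - 3 = -3$)
$U{\left(O \right)} = - \frac{15}{26} + \frac{84}{O}$ ($U{\left(O \right)} = \frac{84}{O} + \frac{30}{-52} = \frac{84}{O} + 30 \left(- \frac{1}{52}\right) = \frac{84}{O} - \frac{15}{26} = - \frac{15}{26} + \frac{84}{O}$)
$U{\left(F{\left(-7 \right)} \right)} + \frac{1352}{24263} = \left(- \frac{15}{26} + \frac{84}{-3}\right) + \frac{1352}{24263} = \left(- \frac{15}{26} + 84 \left(- \frac{1}{3}\right)\right) + 1352 \cdot \frac{1}{24263} = \left(- \frac{15}{26} - 28\right) + \frac{1352}{24263} = - \frac{743}{26} + \frac{1352}{24263} = - \frac{17992257}{630838}$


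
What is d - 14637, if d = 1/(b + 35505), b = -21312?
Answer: -207742940/14193 ≈ -14637.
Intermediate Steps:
d = 1/14193 (d = 1/(-21312 + 35505) = 1/14193 ≈ 7.0457e-5)
d - 14637 = 1/14193 - 14637 = -207742940/14193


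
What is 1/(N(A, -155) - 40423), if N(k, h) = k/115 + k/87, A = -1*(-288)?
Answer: -3335/134791313 ≈ -2.4742e-5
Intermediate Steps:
A = 288
N(k, h) = 202*k/10005 (N(k, h) = k*(1/115) + k*(1/87) = k/115 + k/87 = 202*k/10005)
1/(N(A, -155) - 40423) = 1/((202/10005)*288 - 40423) = 1/(19392/3335 - 40423) = 1/(-134791313/3335) = -3335/134791313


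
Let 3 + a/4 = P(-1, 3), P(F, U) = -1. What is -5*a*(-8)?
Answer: -640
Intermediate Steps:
a = -16 (a = -12 + 4*(-1) = -12 - 4 = -16)
-5*a*(-8) = -5*(-16)*(-8) = 80*(-8) = -640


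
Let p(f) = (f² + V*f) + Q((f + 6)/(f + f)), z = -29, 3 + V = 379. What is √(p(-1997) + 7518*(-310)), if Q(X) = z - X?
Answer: √14460959338954/3994 ≈ 952.12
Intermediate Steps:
V = 376 (V = -3 + 379 = 376)
Q(X) = -29 - X
p(f) = -29 + f² + 376*f - (6 + f)/(2*f) (p(f) = (f² + 376*f) + (-29 - (f + 6)/(f + f)) = (f² + 376*f) + (-29 - (6 + f)/(2*f)) = -29 + f² + 376*f - (6 + f)/(2*f))
√(p(-1997) + 7518*(-310)) = √((-59/2 + (-1997)² - 3/(-1997) + 376*(-1997)) + 7518*(-310)) = √((-59/2 + 3988009 - 3*(-1/1997) - 750872) - 2330580) = √((-59/2 + 3988009 + 3/1997 - 750872) - 2330580) = √(12929007361/3994 - 2330580) = √(3620670841/3994) = √14460959338954/3994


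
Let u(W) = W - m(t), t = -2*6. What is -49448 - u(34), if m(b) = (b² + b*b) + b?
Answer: -49206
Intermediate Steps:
t = -12
m(b) = b + 2*b² (m(b) = (b² + b²) + b = 2*b² + b = b + 2*b²)
u(W) = -276 + W (u(W) = W - (-12)*(1 + 2*(-12)) = W - (-12)*(1 - 24) = W - (-12)*(-23) = W - 1*276 = W - 276 = -276 + W)
-49448 - u(34) = -49448 - (-276 + 34) = -49448 - 1*(-242) = -49448 + 242 = -49206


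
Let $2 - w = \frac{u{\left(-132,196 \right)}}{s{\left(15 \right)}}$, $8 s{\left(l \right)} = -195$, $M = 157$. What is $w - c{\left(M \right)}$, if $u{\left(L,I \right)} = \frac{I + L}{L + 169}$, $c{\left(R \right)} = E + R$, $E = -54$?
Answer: $- \frac{728203}{7215} \approx -100.93$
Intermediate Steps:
$s{\left(l \right)} = - \frac{195}{8}$ ($s{\left(l \right)} = \frac{1}{8} \left(-195\right) = - \frac{195}{8}$)
$c{\left(R \right)} = -54 + R$
$u{\left(L,I \right)} = \frac{I + L}{169 + L}$
$w = \frac{14942}{7215}$ ($w = 2 - \frac{\frac{1}{169 - 132} \left(196 - 132\right)}{- \frac{195}{8}} = 2 - \frac{1}{37} \cdot 64 \left(- \frac{8}{195}\right) = 2 - \frac{64}{37} \left(- \frac{8}{195}\right) = 2 - - \frac{512}{7215} = 2 + \frac{512}{7215} = \frac{14942}{7215} \approx 2.071$)
$w - c{\left(M \right)} = \frac{14942}{7215} - \left(-54 + 157\right) = \frac{14942}{7215} - 103 = - \frac{728203}{7215}$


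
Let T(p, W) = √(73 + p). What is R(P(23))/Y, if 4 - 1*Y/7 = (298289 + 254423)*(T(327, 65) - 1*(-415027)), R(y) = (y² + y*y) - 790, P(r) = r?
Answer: -67/401452550555 ≈ -1.6689e-10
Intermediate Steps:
R(y) = -790 + 2*y² (R(y) = (y² + y²) - 790 = 2*y² - 790 = -790 + 2*y²)
Y = -1605810202220 (Y = 28 - 7*(298289 + 254423)*(√(73 + 327) - 1*(-415027)) = 28 - 3868984*(√400 + 415027) = 28 - 3868984*(20 + 415027) = 28 - 3868984*415047 = 28 - 7*229401457464 = 28 - 1605810202248 = -1605810202220)
R(P(23))/Y = (-790 + 2*23²)/(-1605810202220) = (-790 + 2*529)*(-1/1605810202220) = (-790 + 1058)*(-1/1605810202220) = 268*(-1/1605810202220) = -67/401452550555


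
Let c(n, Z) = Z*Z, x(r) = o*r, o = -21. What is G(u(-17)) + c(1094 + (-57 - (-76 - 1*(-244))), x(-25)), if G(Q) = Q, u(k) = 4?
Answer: 275629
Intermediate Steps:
x(r) = -21*r
c(n, Z) = Z²
G(u(-17)) + c(1094 + (-57 - (-76 - 1*(-244))), x(-25)) = 4 + (-21*(-25))² = 4 + 525² = 4 + 275625 = 275629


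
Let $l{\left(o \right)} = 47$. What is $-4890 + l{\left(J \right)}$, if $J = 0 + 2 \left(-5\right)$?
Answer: $-4843$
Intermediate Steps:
$J = -10$ ($J = 0 - 10 = -10$)
$-4890 + l{\left(J \right)} = -4890 + 47 = -4843$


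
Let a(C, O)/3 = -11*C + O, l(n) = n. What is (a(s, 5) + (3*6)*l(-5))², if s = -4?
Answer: 3249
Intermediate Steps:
a(C, O) = -33*C + 3*O (a(C, O) = 3*(-11*C + O) = 3*(O - 11*C) = -33*C + 3*O)
(a(s, 5) + (3*6)*l(-5))² = ((-33*(-4) + 3*5) + (3*6)*(-5))² = ((132 + 15) + 18*(-5))² = (147 - 90)² = 57² = 3249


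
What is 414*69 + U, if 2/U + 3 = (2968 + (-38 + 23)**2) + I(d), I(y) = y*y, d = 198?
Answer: 605513503/21197 ≈ 28566.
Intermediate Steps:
I(y) = y**2
U = 1/21197 (U = 2/(-3 + ((2968 + (-38 + 23)**2) + 198**2)) = 2/(-3 + ((2968 + (-15)**2) + 39204)) = 2/(-3 + ((2968 + 225) + 39204)) = 2/(-3 + (3193 + 39204)) = 2/(-3 + 42397) = 2/42394 = 2*(1/42394) = 1/21197 ≈ 4.7176e-5)
414*69 + U = 414*69 + 1/21197 = 28566 + 1/21197 = 605513503/21197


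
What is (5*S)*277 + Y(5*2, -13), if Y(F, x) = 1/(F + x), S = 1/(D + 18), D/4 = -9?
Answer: -1391/18 ≈ -77.278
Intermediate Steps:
D = -36 (D = 4*(-9) = -36)
S = -1/18 (S = 1/(-36 + 18) = 1/(-18) = -1/18 ≈ -0.055556)
(5*S)*277 + Y(5*2, -13) = (5*(-1/18))*277 + 1/(5*2 - 13) = -5/18*277 + 1/(10 - 13) = -1385/18 + 1/(-3) = -1385/18 - ⅓ = -1391/18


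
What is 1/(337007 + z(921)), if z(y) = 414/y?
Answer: 307/103461287 ≈ 2.9673e-6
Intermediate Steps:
1/(337007 + z(921)) = 1/(337007 + 414/921) = 1/(337007 + 414*(1/921)) = 1/(337007 + 138/307) = 1/(103461287/307) = 307/103461287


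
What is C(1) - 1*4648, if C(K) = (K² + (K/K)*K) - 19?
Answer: -4665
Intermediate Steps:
C(K) = -19 + K + K² (C(K) = (K² + 1*K) - 19 = (K² + K) - 19 = (K + K²) - 19 = -19 + K + K²)
C(1) - 1*4648 = (-19 + 1 + 1²) - 1*4648 = (-19 + 1 + 1) - 4648 = -17 - 4648 = -4665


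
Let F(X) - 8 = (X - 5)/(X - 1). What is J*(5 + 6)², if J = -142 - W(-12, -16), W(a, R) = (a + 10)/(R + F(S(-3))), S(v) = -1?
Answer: -86152/5 ≈ -17230.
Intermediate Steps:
F(X) = 8 + (-5 + X)/(-1 + X) (F(X) = 8 + (X - 5)/(X - 1) = 8 + (-5 + X)/(-1 + X))
W(a, R) = (10 + a)/(11 + R) (W(a, R) = (a + 10)/(R + (-13 + 9*(-1))/(-1 - 1)) = (10 + a)/(R + (-13 - 9)/(-2)) = (10 + a)/(R - ½*(-22)) = (10 + a)/(R + 11) = (10 + a)/(11 + R))
J = -712/5 (J = -142 - (10 - 12)/(11 - 16) = -142 - (-2)/(-5) = -142 - (-1)*(-2)/5 = -142 - 1*⅖ = -142 - ⅖ = -712/5 ≈ -142.40)
J*(5 + 6)² = -712*(5 + 6)²/5 = -712/5*11² = -712/5*121 = -86152/5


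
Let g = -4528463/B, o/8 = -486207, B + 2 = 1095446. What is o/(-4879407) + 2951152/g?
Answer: -5258078489933176296/7365404687147 ≈ -7.1389e+5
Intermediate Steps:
B = 1095444 (B = -2 + 1095446 = 1095444)
o = -3889656 (o = 8*(-486207) = -3889656)
g = -4528463/1095444 ≈ -4.1339
o/(-4879407) + 2951152/g = -3889656/(-4879407) + 2951152/(-4528463/1095444) = -3889656*(-1/4879407) + 2951152*(-1095444/4528463) = 1296552/1626469 - 3232821751488/4528463 = -5258078489933176296/7365404687147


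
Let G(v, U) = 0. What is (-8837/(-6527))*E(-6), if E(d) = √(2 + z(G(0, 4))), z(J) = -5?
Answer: 8837*I*√3/6527 ≈ 2.345*I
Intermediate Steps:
E(d) = I*√3 (E(d) = √(2 - 5) = √(-3) = I*√3)
(-8837/(-6527))*E(-6) = (-8837/(-6527))*(I*√3) = (-8837*(-1/6527))*(I*√3) = 8837*(I*√3)/6527 = 8837*I*√3/6527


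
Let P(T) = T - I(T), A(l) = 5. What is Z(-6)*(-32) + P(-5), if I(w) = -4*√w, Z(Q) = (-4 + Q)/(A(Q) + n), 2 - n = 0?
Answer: 285/7 + 4*I*√5 ≈ 40.714 + 8.9443*I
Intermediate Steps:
n = 2 (n = 2 - 1*0 = 2 + 0 = 2)
Z(Q) = -4/7 + Q/7 (Z(Q) = (-4 + Q)/(5 + 2) = (-4 + Q)/7 = (-4 + Q)*(⅐) = -4/7 + Q/7)
P(T) = T + 4*√T (P(T) = T - (-4)*√T = T + 4*√T)
Z(-6)*(-32) + P(-5) = (-4/7 + (⅐)*(-6))*(-32) + (-5 + 4*√(-5)) = (-4/7 - 6/7)*(-32) + (-5 + 4*(I*√5)) = -10/7*(-32) + (-5 + 4*I*√5) = 320/7 + (-5 + 4*I*√5) = 285/7 + 4*I*√5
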